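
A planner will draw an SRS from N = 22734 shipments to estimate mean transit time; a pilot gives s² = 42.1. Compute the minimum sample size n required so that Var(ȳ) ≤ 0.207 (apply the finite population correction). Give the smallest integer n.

202

Without fpc, n₀ = s²/D = 42.1/0.207 = 203.3816.
With fpc, (1 − n/N)·s²/n ≤ D requires n ≥ n₀/(1 + n₀/N) = 203.3816/(1 + 203.3816/22734) = 201.5783.
Rounding up, n = 202.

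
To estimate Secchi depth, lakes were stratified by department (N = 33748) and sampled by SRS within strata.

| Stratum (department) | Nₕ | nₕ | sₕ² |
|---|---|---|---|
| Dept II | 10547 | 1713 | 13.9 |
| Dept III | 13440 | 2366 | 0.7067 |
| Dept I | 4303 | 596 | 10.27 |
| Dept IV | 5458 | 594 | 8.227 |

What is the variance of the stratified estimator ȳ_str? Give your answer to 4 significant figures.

0.001267

Var(ȳ_str) = Σₕ Wₕ²(1 − fₕ)sₕ²/nₕ with Wₕ = Nₕ/N, N = 33748.
Dept II: Wₕ = 0.31252222; term = 0.31252222²·(1 − 0.16241585)·13.9/1713 = 6.6381597 × 10^-4.
Dept III: Wₕ = 0.39824582; term = 0.39824582²·(1 − 0.17604167)·0.7067/2366 = 3.9032652 × 10^-5.
Dept I: Wₕ = 0.12750385; term = 0.12750385²·(1 − 0.13850802)·10.27/596 = 2.4133596 × 10^-4.
Dept IV: Wₕ = 0.16172810; term = 0.16172810²·(1 − 0.10883107)·8.227/594 = 3.2283906 × 10^-4.
Sum = 0.0012670236.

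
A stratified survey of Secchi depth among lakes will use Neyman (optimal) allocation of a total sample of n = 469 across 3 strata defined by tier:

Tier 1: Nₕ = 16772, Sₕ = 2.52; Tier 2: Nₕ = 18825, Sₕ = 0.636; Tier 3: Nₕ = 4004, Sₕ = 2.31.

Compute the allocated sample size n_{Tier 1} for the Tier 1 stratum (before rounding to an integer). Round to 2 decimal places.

312.23

Neyman allocation: nₕ = n·NₕSₕ / Σⱼ NⱼSⱼ.
Σ NⱼSⱼ = 16772·2.52 + 18825·0.636 + 4004·2.31 = 63487.38.
n_{Tier 1} = 469·16772·2.52 / 63487.38 = 312.23.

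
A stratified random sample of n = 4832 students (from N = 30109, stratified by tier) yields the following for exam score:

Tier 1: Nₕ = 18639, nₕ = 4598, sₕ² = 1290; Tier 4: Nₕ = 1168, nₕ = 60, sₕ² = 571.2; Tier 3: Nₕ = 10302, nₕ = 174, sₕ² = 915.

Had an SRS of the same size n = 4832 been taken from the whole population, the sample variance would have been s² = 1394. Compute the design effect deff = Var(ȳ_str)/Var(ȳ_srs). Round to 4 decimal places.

Var(ȳ_str) = Σ Wₕ²(1−fₕ)sₕ²/nₕ with Wₕ = Nₕ/30109:
  Tier 1: (18639/30109)²·(1−4598/18639)·1290/4598 = 0.080993232
  Tier 4: (1168/30109)²·(1−60/1168)·571.2/60 = 0.013590233
  Tier 3: (10302/30109)²·(1−174/10302)·915/174 = 0.60523554
  → Var(ȳ_str) = 0.69981901.
Var(ȳ_srs) = (1 − 4832/30109)·1394/4832 = 0.24219493.
deff = 0.69981901 / 0.24219493 = 2.8895.

2.8895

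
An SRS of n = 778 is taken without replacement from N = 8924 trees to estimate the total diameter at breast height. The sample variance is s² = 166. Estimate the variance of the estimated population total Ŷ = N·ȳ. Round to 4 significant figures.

Var(Ŷ) = N²·Var(ȳ) = N²·(1 − n/N)·s²/n.
f = 778/8924 = 0.08718064; Var(ȳ) = 0.91281936·166/778 = 0.19476609.
Var(Ŷ) = 8924² · 0.19476609 = 1.5510738 × 10^7.

1.551 × 10^7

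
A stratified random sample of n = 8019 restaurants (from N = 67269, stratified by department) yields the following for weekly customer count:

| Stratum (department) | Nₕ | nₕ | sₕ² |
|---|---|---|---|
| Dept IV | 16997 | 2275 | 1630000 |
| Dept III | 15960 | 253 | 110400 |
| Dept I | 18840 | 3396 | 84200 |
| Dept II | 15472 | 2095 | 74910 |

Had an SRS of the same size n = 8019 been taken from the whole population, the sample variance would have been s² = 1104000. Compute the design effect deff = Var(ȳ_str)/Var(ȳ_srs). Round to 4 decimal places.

0.5527

Var(ȳ_str) = Σ Wₕ²(1−fₕ)sₕ²/nₕ with Wₕ = Nₕ/67269:
  Dept IV: (16997/67269)²·(1−2275/16997)·1630000/2275 = 39.62008
  Dept III: (15960/67269)²·(1−253/15960)·110400/253 = 24.17379
  Dept I: (18840/67269)²·(1−3396/18840)·84200/3396 = 1.5942453
  Dept II: (15472/67269)²·(1−2095/15472)·74910/2095 = 1.6354264
  → Var(ȳ_str) = 67.023542.
Var(ȳ_srs) = (1 − 8019/67269)·1104000/8019 = 121.26131.
deff = 67.023542 / 121.26131 = 0.5527.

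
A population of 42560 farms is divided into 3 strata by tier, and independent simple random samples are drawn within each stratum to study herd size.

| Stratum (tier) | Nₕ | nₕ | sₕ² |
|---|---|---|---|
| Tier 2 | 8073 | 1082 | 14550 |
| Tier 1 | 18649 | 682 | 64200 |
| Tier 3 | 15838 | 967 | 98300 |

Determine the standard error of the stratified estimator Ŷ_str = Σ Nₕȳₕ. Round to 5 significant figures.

Var(Ŷ_str) = Σₕ Nₕ²(1 − fₕ)sₕ²/nₕ.
Tier 2: 8073²·(1 − 1082/8073)·14550/1082 = 7.5894445 × 10^8.
Tier 1: 18649²·(1 − 682/18649)·64200/682 = 3.1541458 × 10^10.
Tier 3: 15838²·(1 − 967/15838)·98300/967 = 2.3942393 × 10^10.
Sum = 5.6242795 × 10^10.
SE = √(5.6242795 × 10^10) = 237160.

237160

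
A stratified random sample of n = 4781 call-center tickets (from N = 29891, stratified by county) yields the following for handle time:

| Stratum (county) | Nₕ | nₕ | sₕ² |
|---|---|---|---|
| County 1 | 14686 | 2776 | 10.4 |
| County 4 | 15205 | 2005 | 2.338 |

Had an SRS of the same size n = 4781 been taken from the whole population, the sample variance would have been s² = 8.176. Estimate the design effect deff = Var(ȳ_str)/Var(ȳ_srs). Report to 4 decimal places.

0.6929

Var(ȳ_str) = Σ Wₕ²(1−fₕ)sₕ²/nₕ with Wₕ = Nₕ/29891:
  County 1: (14686/29891)²·(1−2776/14686)·10.4/2776 = 7.3341244 × 10^-4
  County 4: (15205/29891)²·(1−2005/15205)·2.338/2005 = 2.6194469 × 10^-4
  → Var(ȳ_str) = 9.9535713 × 10^-4.
Var(ȳ_srs) = (1 − 4781/29891)·8.176/4781 = 0.0014365753.
deff = (9.9535713 × 10^-4) / 0.0014365753 = 0.6929.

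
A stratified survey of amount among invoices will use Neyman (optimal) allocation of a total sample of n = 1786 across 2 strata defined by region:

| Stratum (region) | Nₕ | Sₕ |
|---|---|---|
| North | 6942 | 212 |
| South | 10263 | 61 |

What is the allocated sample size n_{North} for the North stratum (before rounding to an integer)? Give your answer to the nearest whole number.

Neyman allocation: nₕ = n·NₕSₕ / Σⱼ NⱼSⱼ.
Σ NⱼSⱼ = 6942·212 + 10263·61 = 2.097747 × 10^6.
n_{North} = 1786·6942·212 / (2.097747 × 10^6) = 1253.

1253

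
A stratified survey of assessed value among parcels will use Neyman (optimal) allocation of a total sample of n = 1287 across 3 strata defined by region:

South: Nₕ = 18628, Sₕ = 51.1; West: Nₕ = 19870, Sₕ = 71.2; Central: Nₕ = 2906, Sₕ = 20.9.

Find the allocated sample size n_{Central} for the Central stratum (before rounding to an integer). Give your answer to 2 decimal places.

Neyman allocation: nₕ = n·NₕSₕ / Σⱼ NⱼSⱼ.
Σ NⱼSⱼ = 18628·51.1 + 19870·71.2 + 2906·20.9 = 2.4273702 × 10^6.
n_{Central} = 1287·2906·20.9 / (2.4273702 × 10^6) = 32.20.

32.20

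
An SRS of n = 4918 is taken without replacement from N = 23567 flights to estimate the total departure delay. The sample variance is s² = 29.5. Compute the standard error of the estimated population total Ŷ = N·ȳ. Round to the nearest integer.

Var(Ŷ) = N²·Var(ȳ) = N²·(1 − n/N)·s²/n.
f = 4918/23567 = 0.20868163; Var(ȳ) = 0.79131837·29.5/4918 = 0.004746623.
Var(Ŷ) = 23567² · 0.004746623 = 2.636291 × 10^6.
SE(Ŷ) = √(2.636291 × 10^6) = 1624.

1624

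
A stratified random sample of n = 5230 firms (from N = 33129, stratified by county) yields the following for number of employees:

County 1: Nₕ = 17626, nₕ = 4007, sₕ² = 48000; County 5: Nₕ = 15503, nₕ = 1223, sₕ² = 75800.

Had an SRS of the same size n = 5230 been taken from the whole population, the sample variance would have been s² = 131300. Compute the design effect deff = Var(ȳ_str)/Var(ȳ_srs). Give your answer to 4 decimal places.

0.7153

Var(ȳ_str) = Σ Wₕ²(1−fₕ)sₕ²/nₕ with Wₕ = Nₕ/33129:
  County 1: (17626/33129)²·(1−4007/17626)·48000/4007 = 2.6200177
  County 5: (15503/33129)²·(1−1223/15503)·75800/1223 = 12.501728
  → Var(ȳ_str) = 15.121746.
Var(ȳ_srs) = (1 − 5230/33129)·131300/5230 = 21.141868.
deff = 15.121746 / 21.141868 = 0.7153.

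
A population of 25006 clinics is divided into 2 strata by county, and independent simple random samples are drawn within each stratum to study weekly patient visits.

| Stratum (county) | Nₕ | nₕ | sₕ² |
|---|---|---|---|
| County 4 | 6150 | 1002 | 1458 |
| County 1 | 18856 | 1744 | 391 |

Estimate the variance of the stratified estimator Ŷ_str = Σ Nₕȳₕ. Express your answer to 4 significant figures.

1.184 × 10^8

Var(Ŷ_str) = Σₕ Nₕ²(1 − fₕ)sₕ²/nₕ.
County 4: 6150²·(1 − 1002/6150)·1458/1002 = 4.6068435 × 10^7.
County 1: 18856²·(1 − 1744/18856)·391/1744 = 7.2340352 × 10^7.
Sum = 1.1840879 × 10^8.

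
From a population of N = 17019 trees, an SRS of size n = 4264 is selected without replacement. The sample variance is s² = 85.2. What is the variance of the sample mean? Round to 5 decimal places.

Under SRS without replacement, Var(ȳ) = (1 − f)·s²/n with f = n/N = 4264/17019 = 0.25054351.
Var(ȳ) = (1 − 0.25054351)·85.2/4264 = 0.74945649·0.019981238 = 0.014975069.

0.01498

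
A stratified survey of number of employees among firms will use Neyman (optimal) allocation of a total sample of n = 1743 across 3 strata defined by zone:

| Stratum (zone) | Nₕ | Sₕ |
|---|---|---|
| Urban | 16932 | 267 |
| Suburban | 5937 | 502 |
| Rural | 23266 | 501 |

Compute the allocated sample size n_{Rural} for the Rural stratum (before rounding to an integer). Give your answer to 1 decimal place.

1060.5

Neyman allocation: nₕ = n·NₕSₕ / Σⱼ NⱼSⱼ.
Σ NⱼSⱼ = 16932·267 + 5937·502 + 23266·501 = 1.9157484 × 10^7.
n_{Rural} = 1743·23266·501 / (1.9157484 × 10^7) = 1060.5.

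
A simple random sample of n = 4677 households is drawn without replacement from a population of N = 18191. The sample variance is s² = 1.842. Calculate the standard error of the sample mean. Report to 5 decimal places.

Under SRS without replacement, Var(ȳ) = (1 − f)·s²/n with f = n/N = 4677/18191 = 0.25710516.
Var(ȳ) = (1 − 0.25710516)·1.842/4677 = 0.74289484·3.9384221 × 10^-4 = 2.9258334 × 10^-4.
SE(ȳ) = √(2.9258334 × 10^-4) = 0.01711.

0.01711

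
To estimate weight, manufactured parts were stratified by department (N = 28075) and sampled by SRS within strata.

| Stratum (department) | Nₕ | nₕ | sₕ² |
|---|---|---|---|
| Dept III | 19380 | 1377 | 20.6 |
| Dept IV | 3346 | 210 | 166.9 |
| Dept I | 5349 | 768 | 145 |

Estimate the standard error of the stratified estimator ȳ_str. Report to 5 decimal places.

Var(ȳ_str) = Σₕ Wₕ²(1 − fₕ)sₕ²/nₕ with Wₕ = Nₕ/N, N = 28075.
Dept III: Wₕ = 0.69029386; term = 0.69029386²·(1 − 0.07105263)·20.6/1377 = 0.0066220492.
Dept IV: Wₕ = 0.11918077; term = 0.11918077²·(1 − 0.06276151)·166.9/210 = 0.010580337.
Dept I: Wₕ = 0.19052538; term = 0.19052538²·(1 − 0.14357824)·145/768 = 0.005869487.
Sum = 0.023071873.
SE = √(0.023071873) = 0.15189.

0.15189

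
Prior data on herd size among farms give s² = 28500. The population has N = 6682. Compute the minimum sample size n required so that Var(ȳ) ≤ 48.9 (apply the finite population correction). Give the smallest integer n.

537

Without fpc, n₀ = s²/D = 28500/48.9 = 582.8221.
With fpc, (1 − n/N)·s²/n ≤ D requires n ≥ n₀/(1 + n₀/N) = 582.8221/(1 + 582.8221/6682) = 536.0651.
Rounding up, n = 537.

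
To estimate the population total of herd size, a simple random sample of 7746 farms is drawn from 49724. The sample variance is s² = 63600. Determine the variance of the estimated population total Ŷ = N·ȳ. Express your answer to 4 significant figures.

1.714 × 10^10

Var(Ŷ) = N²·Var(ȳ) = N²·(1 − n/N)·s²/n.
f = 7746/49724 = 0.15577991; Var(ȳ) = 0.84422009·63600/7746 = 6.931629.
Var(Ŷ) = 49724² · 6.931629 = 1.7138288 × 10^10.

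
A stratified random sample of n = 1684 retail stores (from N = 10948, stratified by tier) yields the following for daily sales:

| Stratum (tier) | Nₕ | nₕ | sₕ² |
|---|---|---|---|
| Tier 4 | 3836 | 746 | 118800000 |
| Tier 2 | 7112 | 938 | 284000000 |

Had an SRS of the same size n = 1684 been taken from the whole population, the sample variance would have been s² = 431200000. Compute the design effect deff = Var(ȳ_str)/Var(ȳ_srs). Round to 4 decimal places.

Var(ȳ_str) = Σ Wₕ²(1−fₕ)sₕ²/nₕ with Wₕ = Nₕ/10948:
  Tier 4: (3836/10948)²·(1−746/3836)·118800000/746 = 15748.715
  Tier 2: (7112/10948)²·(1−938/7112)·284000000/938 = 110918.58
  → Var(ȳ_str) = 126667.3.
Var(ȳ_srs) = (1 − 1684/10948)·431200000/1684 = 216670.82.
deff = 126667.3 / 216670.82 = 0.5846.

0.5846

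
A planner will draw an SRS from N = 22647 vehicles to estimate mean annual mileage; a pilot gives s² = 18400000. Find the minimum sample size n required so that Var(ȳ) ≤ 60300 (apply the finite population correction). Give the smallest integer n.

302

Without fpc, n₀ = s²/D = 18400000/60300 = 305.1410.
With fpc, (1 − n/N)·s²/n ≤ D requires n ≥ n₀/(1 + n₀/N) = 305.1410/(1 + 305.1410/22647) = 301.0843.
Rounding up, n = 302.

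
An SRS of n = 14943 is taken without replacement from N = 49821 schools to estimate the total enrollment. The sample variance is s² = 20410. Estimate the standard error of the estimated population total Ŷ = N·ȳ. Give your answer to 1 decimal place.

Var(Ŷ) = N²·Var(ȳ) = N²·(1 − n/N)·s²/n.
f = 14943/49821 = 0.29993376; Var(ȳ) = 0.70006624·20410/14943 = 0.95619032.
Var(Ŷ) = 49821² · 0.95619032 = 2.3733906 × 10^9.
SE(Ŷ) = √(2.3733906 × 10^9) = 48717.5.

48717.5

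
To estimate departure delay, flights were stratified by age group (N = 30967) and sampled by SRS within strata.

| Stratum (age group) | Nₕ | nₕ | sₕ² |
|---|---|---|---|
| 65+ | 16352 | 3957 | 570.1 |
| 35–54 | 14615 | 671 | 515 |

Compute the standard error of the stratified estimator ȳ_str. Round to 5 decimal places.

0.43995

Var(ȳ_str) = Σₕ Wₕ²(1 − fₕ)sₕ²/nₕ with Wₕ = Nₕ/N, N = 30967.
65+: Wₕ = 0.52804598; term = 0.52804598²·(1 − 0.24198875)·570.1/3957 = 0.03045118.
35–54: Wₕ = 0.47195402; term = 0.47195402²·(1 − 0.04591173)·515/671 = 0.16310701.
Sum = 0.19355819.
SE = √(0.19355819) = 0.43995.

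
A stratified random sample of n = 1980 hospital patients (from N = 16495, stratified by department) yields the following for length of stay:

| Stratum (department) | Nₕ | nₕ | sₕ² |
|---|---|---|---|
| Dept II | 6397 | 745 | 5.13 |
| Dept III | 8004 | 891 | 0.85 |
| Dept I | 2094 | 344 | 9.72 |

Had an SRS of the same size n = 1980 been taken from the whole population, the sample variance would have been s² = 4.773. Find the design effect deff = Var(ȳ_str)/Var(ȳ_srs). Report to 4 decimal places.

0.7049

Var(ȳ_str) = Σ Wₕ²(1−fₕ)sₕ²/nₕ with Wₕ = Nₕ/16495:
  Dept II: (6397/16495)²·(1−745/6397)·5.13/745 = 9.1502921 × 10^-4
  Dept III: (8004/16495)²·(1−891/8004)·0.85/891 = 1.9961652 × 10^-4
  Dept I: (2094/16495)²·(1−344/2094)·9.72/344 = 3.8055542 × 10^-4
  → Var(ȳ_str) = 0.0014952012.
Var(ȳ_srs) = (1 − 1980/16495)·4.773/1980 = 0.0021212456.
deff = 0.0014952012 / 0.0021212456 = 0.7049.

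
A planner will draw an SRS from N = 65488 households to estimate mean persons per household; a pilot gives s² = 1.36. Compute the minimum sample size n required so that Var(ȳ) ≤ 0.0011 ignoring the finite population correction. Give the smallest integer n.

1237

Without fpc, n₀ = s²/D = 1.36/0.0011 = 1236.3636.
Rounding up, n = 1237.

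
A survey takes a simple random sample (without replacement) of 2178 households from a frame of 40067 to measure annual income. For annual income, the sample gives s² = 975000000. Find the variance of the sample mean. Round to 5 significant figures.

Under SRS without replacement, Var(ȳ) = (1 − f)·s²/n with f = n/N = 2178/40067 = 0.05435895.
Var(ȳ) = (1 − 0.05435895)·975000000/2178 = 0.94564105·447658.4 = 423324.16.

423320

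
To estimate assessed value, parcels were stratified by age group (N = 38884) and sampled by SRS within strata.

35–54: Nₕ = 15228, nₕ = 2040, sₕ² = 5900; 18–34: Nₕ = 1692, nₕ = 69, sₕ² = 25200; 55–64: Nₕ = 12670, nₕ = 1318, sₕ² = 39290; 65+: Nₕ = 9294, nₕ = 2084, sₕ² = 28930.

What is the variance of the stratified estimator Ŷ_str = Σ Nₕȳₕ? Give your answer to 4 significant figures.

6.802 × 10^9

Var(Ŷ_str) = Σₕ Nₕ²(1 − fₕ)sₕ²/nₕ.
35–54: 15228²·(1 − 2040/15228)·5900/2040 = 5.8082279 × 10^8.
18–34: 1692²·(1 − 69/1692)·25200/69 = 1.0029293 × 10^9.
55–64: 12670²·(1 − 1318/12670)·39290/1318 = 4.2876134 × 10^9.
65+: 9294²·(1 − 2084/9294)·28930/2084 = 9.3022638 × 10^8.
Sum = 6.8015919 × 10^9.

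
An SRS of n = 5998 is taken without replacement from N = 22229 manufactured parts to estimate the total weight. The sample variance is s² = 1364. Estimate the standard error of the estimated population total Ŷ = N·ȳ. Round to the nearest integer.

Var(Ŷ) = N²·Var(ȳ) = N²·(1 − n/N)·s²/n.
f = 5998/22229 = 0.26982770; Var(ȳ) = 0.73017230·1364/5998 = 0.16604785.
Var(Ŷ) = 22229² · 0.16604785 = 8.2048965 × 10^7.
SE(Ŷ) = √(8.2048965 × 10^7) = 9058.

9058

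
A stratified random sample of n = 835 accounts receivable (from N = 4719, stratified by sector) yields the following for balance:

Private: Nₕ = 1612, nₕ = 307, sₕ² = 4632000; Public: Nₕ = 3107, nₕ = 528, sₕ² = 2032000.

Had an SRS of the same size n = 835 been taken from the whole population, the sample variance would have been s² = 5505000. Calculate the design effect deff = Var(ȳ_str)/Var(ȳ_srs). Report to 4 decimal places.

Var(ȳ_str) = Σ Wₕ²(1−fₕ)sₕ²/nₕ with Wₕ = Nₕ/4719:
  Private: (1612/4719)²·(1−307/1612)·4632000/307 = 1425.2983
  Public: (3107/4719)²·(1−528/3107)·2032000/528 = 1384.7852
  → Var(ȳ_str) = 2810.0835.
Var(ȳ_srs) = (1 − 835/4719)·5505000/835 = 5426.2537.
deff = 2810.0835 / 5426.2537 = 0.5179.

0.5179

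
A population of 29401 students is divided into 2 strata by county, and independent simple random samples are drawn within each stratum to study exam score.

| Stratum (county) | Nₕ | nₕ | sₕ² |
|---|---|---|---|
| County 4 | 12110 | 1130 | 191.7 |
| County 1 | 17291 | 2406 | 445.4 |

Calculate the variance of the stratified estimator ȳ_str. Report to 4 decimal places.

Var(ȳ_str) = Σₕ Wₕ²(1 − fₕ)sₕ²/nₕ with Wₕ = Nₕ/N, N = 29401.
County 4: Wₕ = 0.41189075; term = 0.41189075²·(1 − 0.09331131)·191.7/1130 = 0.02609552.
County 1: Wₕ = 0.58810925; term = 0.58810925²·(1 − 0.13914753)·445.4/2406 = 0.055118747.
Sum = 0.081214267.

0.0812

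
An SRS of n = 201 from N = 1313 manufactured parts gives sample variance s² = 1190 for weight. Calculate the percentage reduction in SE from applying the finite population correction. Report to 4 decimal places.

f = n/N = 201/1313 = 0.15308454.
SE_no-fpc = √(s²/n) = 2.4331868; SE_fpc = √((1−f)s²/n) = 2.2392134.
Ratio = √(1−f) = 0.92028010. Reduction = 100·(1 − 0.92028010) = 7.9720%.

7.9720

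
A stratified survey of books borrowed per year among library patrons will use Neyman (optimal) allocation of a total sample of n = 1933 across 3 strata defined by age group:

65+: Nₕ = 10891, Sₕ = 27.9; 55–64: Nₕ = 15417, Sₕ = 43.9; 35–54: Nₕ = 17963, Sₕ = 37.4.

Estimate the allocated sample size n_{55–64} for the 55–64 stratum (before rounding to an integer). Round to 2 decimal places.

791.70

Neyman allocation: nₕ = n·NₕSₕ / Σⱼ NⱼSⱼ.
Σ NⱼSⱼ = 10891·27.9 + 15417·43.9 + 17963·37.4 = 1.6524814 × 10^6.
n_{55–64} = 1933·15417·43.9 / (1.6524814 × 10^6) = 791.70.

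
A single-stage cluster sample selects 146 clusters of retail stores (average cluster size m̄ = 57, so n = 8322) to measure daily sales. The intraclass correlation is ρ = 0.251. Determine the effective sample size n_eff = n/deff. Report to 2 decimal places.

deff = 1 + (57 − 1)·0.251 = 1 + 14.056 = 15.056.
n_eff = 8322 / 15.056 = 552.74.

552.74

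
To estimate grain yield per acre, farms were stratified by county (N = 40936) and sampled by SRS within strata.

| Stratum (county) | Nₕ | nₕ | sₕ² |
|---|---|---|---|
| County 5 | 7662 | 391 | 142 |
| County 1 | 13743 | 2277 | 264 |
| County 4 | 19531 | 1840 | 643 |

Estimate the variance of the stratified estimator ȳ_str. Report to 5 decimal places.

Var(ȳ_str) = Σₕ Wₕ²(1 − fₕ)sₕ²/nₕ with Wₕ = Nₕ/N, N = 40936.
County 5: Wₕ = 0.18717022; term = 0.18717022²·(1 − 0.05103106)·142/391 = 0.012073608.
County 1: Wₕ = 0.33571917; term = 0.33571917²·(1 − 0.16568435)·264/2277 = 0.010902437.
County 4: Wₕ = 0.47711061; term = 0.47711061²·(1 − 0.09420921)·643/1840 = 0.072054184.
Sum = 0.095030229.

0.09503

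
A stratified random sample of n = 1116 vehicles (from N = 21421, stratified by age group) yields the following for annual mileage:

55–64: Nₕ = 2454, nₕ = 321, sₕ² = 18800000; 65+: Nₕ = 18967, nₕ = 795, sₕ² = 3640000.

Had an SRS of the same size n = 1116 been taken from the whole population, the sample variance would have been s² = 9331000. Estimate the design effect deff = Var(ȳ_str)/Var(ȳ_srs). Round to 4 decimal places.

0.5182

Var(ȳ_str) = Σ Wₕ²(1−fₕ)sₕ²/nₕ with Wₕ = Nₕ/21421:
  55–64: (2454/21421)²·(1−321/2454)·18800000/321 = 668.09581
  65+: (18967/21421)²·(1−795/18967)·3640000/795 = 3439.1898
  → Var(ȳ_str) = 4107.2856.
Var(ȳ_srs) = (1 − 1116/21421)·9331000/1116 = 7925.5105.
deff = 4107.2856 / 7925.5105 = 0.5182.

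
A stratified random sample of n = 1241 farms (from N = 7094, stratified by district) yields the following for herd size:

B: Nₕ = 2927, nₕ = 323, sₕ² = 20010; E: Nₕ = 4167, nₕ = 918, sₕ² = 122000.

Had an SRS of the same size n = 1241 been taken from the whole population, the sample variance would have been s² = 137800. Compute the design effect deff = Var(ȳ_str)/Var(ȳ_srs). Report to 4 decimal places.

0.4927

Var(ȳ_str) = Σ Wₕ²(1−fₕ)sₕ²/nₕ with Wₕ = Nₕ/7094:
  B: (2927/7094)²·(1−323/2927)·20010/323 = 9.3826583
  E: (4167/7094)²·(1−918/4167)·122000/918 = 35.75263
  → Var(ȳ_str) = 45.135288.
Var(ȳ_srs) = (1 − 1241/7094)·137800/1241 = 91.614618.
deff = 45.135288 / 91.614618 = 0.4927.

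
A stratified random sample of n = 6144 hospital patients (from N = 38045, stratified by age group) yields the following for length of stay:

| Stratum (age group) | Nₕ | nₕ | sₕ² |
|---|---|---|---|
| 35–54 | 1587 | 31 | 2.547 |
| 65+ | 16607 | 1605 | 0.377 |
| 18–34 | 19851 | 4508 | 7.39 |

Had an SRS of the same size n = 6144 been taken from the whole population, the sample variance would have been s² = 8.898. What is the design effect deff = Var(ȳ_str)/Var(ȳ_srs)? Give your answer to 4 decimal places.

0.4328

Var(ȳ_str) = Σ Wₕ²(1−fₕ)sₕ²/nₕ with Wₕ = Nₕ/38045:
  35–54: (1587/38045)²·(1−31/1587)·2.547/31 = 1.4017114 × 10^-4
  65+: (16607/38045)²·(1−1605/16607)·0.377/1605 = 4.0430721 × 10^-5
  18–34: (19851/38045)²·(1−4508/19851)·7.39/4508 = 3.4495149 × 10^-4
  → Var(ȳ_str) = 5.2555335 × 10^-4.
Var(ȳ_srs) = (1 − 6144/38045)·8.898/6144 = 0.0012143613.
deff = (5.2555335 × 10^-4) / 0.0012143613 = 0.4328.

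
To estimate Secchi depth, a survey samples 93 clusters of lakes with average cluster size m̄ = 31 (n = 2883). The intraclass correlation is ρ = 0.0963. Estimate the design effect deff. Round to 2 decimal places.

deff = 1 + (31 − 1)·0.0963 = 1 + 2.889 = 3.889.

3.89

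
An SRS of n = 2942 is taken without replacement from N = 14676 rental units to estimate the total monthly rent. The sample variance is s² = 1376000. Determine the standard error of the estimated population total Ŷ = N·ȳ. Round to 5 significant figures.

Var(Ŷ) = N²·Var(ȳ) = N²·(1 − n/N)·s²/n.
f = 2942/14676 = 0.20046334; Var(ȳ) = 0.79953666·1376000/2942 = 373.95052.
Var(Ŷ) = 14676² · 373.95052 = 8.0543324 × 10^10.
SE(Ŷ) = √(8.0543324 × 10^10) = 283800.

283800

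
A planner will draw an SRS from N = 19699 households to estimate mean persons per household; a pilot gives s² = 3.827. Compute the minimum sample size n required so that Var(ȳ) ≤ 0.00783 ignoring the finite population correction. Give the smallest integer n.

489

Without fpc, n₀ = s²/D = 3.827/0.00783 = 488.7612.
Rounding up, n = 489.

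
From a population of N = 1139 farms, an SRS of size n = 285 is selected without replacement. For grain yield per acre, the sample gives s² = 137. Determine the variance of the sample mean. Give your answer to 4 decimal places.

0.3604

Under SRS without replacement, Var(ȳ) = (1 − f)·s²/n with f = n/N = 285/1139 = 0.25021949.
Var(ȳ) = (1 − 0.25021949)·137/285 = 0.74978051·0.48070175 = 0.36042081.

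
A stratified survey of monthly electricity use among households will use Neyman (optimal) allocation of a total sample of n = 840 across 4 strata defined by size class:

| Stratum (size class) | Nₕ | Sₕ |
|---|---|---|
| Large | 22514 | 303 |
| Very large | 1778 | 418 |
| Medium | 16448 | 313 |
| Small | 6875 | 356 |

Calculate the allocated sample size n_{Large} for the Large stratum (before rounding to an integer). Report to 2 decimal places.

377.97

Neyman allocation: nₕ = n·NₕSₕ / Σⱼ NⱼSⱼ.
Σ NⱼSⱼ = 22514·303 + 1778·418 + 16448·313 + 6875·356 = 1.516067 × 10^7.
n_{Large} = 840·22514·303 / (1.516067 × 10^7) = 377.97.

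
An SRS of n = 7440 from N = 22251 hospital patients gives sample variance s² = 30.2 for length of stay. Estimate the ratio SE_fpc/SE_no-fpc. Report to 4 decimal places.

f = n/N = 7440/22251 = 0.33436699.
SE_no-fpc = √(s²/n) = 0.063711379; SE_fpc = √((1−f)s²/n) = 0.051979779.
Ratio = √(1−f) = 0.81586335.

0.8159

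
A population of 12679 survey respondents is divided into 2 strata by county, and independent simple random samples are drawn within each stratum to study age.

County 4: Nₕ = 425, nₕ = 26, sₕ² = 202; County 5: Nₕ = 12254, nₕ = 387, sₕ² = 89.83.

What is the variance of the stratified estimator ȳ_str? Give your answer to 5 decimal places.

0.21817

Var(ȳ_str) = Σₕ Wₕ²(1 − fₕ)sₕ²/nₕ with Wₕ = Nₕ/N, N = 12679.
County 4: Wₕ = 0.03351999; term = 0.03351999²·(1 − 0.06117647)·202/26 = 0.0081953941.
County 5: Wₕ = 0.96648001; term = 0.96648001²·(1 − 0.03158152)·89.83/387 = 0.20997097.
Sum = 0.21816636.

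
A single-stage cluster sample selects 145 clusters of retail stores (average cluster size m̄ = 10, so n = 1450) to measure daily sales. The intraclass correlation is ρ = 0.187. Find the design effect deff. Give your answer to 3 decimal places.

2.683

deff = 1 + (10 − 1)·0.187 = 1 + 1.683 = 2.683.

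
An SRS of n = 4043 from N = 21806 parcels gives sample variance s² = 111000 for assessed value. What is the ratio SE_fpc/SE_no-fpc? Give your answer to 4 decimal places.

0.9025

f = n/N = 4043/21806 = 0.18540769.
SE_no-fpc = √(s²/n) = 5.2397386; SE_fpc = √((1−f)s²/n) = 4.7291139.
Ratio = √(1−f) = 0.90254768.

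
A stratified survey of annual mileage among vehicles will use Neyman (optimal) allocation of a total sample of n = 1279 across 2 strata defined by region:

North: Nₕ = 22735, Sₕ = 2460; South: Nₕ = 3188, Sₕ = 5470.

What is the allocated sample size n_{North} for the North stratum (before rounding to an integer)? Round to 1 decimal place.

975.0

Neyman allocation: nₕ = n·NₕSₕ / Σⱼ NⱼSⱼ.
Σ NⱼSⱼ = 22735·2460 + 3188·5470 = 7.336646 × 10^7.
n_{North} = 1279·22735·2460 / (7.336646 × 10^7) = 975.0.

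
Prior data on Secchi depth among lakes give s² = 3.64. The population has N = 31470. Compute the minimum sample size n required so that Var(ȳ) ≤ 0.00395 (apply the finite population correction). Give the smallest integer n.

Without fpc, n₀ = s²/D = 3.64/0.00395 = 921.5190.
With fpc, (1 − n/N)·s²/n ≤ D requires n ≥ n₀/(1 + n₀/N) = 921.5190/(1 + 921.5190/31470) = 895.3023.
Rounding up, n = 896.

896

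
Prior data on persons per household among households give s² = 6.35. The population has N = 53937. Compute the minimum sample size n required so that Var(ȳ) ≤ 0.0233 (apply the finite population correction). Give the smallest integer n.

272

Without fpc, n₀ = s²/D = 6.35/0.0233 = 272.5322.
With fpc, (1 − n/N)·s²/n ≤ D requires n ≥ n₀/(1 + n₀/N) = 272.5322/(1 + 272.5322/53937) = 271.1621.
Rounding up, n = 272.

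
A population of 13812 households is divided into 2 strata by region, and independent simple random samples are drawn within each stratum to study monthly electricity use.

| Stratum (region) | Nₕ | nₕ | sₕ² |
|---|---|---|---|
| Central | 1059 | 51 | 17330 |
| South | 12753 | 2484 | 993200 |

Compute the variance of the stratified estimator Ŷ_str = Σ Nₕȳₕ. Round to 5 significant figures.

5.2726 × 10^10

Var(Ŷ_str) = Σₕ Nₕ²(1 − fₕ)sₕ²/nₕ.
Central: 1059²·(1 − 51/1059)·17330/51 = 3.6273117 × 10^8.
South: 12753²·(1 − 2484/12753)·993200/2484 = 5.2363134 × 10^10.
Sum = 5.2725865 × 10^10.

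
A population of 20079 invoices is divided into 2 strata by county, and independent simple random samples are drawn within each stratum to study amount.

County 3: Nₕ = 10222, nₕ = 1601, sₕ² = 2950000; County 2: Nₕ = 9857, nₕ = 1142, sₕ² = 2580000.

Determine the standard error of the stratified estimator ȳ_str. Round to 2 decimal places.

29.73

Var(ȳ_str) = Σₕ Wₕ²(1 − fₕ)sₕ²/nₕ with Wₕ = Nₕ/N, N = 20079.
County 3: Wₕ = 0.50908910; term = 0.50908910²·(1 − 0.15662297)·2950000/1601 = 402.75417.
County 2: Wₕ = 0.49091090; term = 0.49091090²·(1 − 0.11585675)·2580000/1142 = 481.37285.
Sum = 884.12702.
SE = √(884.12702) = 29.73.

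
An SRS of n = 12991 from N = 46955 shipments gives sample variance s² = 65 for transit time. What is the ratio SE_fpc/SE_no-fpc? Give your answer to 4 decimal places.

0.8505

f = n/N = 12991/46955 = 0.27666915.
SE_no-fpc = √(s²/n) = 0.070735168; SE_fpc = √((1−f)s²/n) = 0.060159453.
Ratio = √(1−f) = 0.85048859.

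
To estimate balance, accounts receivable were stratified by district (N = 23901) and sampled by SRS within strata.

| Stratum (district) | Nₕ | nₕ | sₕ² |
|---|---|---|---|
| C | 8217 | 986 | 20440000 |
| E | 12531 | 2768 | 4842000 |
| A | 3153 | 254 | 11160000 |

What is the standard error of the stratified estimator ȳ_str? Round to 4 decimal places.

Var(ȳ_str) = Σₕ Wₕ²(1 − fₕ)sₕ²/nₕ with Wₕ = Nₕ/N, N = 23901.
C: Wₕ = 0.34379315; term = 0.34379315²·(1 − 0.11999513)·20440000/986 = 2156.1724.
E: Wₕ = 0.52428769; term = 0.52428769²·(1 − 0.22089219)·4842000/2768 = 374.62398.
A: Wₕ = 0.13191917; term = 0.13191917²·(1 − 0.08055820)·11160000/254 = 703.0246.
Sum = 3233.821.
SE = √(3233.821) = 56.8667.

56.8667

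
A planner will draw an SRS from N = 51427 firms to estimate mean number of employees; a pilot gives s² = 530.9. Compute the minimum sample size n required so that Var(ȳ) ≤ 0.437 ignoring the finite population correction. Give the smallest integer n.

Without fpc, n₀ = s²/D = 530.9/0.437 = 1214.8741.
Rounding up, n = 1215.

1215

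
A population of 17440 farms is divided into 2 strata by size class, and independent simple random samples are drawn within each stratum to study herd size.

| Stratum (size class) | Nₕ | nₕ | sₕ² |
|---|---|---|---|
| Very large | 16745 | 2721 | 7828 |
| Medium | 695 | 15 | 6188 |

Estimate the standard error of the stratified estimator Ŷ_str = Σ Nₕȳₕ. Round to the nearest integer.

29505

Var(Ŷ_str) = Σₕ Nₕ²(1 − fₕ)sₕ²/nₕ.
Very large: 16745²·(1 − 2721/16745)·7828/2721 = 6.7558396 × 10^8.
Medium: 695²·(1 − 15/695)·6188/15 = 1.9496325 × 10^8.
Sum = 8.7054721 × 10^8.
SE = √(8.7054721 × 10^8) = 29505.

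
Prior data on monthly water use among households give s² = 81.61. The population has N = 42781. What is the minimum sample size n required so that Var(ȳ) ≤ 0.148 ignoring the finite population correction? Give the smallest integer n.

Without fpc, n₀ = s²/D = 81.61/0.148 = 551.4189.
Rounding up, n = 552.

552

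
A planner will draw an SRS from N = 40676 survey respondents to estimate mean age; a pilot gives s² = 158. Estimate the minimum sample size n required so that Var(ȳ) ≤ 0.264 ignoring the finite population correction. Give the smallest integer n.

Without fpc, n₀ = s²/D = 158/0.264 = 598.4848.
Rounding up, n = 599.

599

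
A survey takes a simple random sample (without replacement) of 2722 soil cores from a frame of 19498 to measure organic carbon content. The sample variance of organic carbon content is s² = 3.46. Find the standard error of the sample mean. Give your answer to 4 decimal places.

0.0331

Under SRS without replacement, Var(ȳ) = (1 − f)·s²/n with f = n/N = 2722/19498 = 0.13960406.
Var(ȳ) = (1 − 0.13960406)·3.46/2722 = 0.86039594·0.0012711242 = 0.0010936701.
SE(ȳ) = √(0.0010936701) = 0.0331.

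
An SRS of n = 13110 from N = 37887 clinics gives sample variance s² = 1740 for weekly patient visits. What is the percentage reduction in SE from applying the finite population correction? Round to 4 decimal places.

19.1315

f = n/N = 13110/37887 = 0.34602898.
SE_no-fpc = √(s²/n) = 0.36431183; SE_fpc = √((1−f)s²/n) = 0.29461342.
Ratio = √(1−f) = 0.80868475. Reduction = 100·(1 − 0.80868475) = 19.1315%.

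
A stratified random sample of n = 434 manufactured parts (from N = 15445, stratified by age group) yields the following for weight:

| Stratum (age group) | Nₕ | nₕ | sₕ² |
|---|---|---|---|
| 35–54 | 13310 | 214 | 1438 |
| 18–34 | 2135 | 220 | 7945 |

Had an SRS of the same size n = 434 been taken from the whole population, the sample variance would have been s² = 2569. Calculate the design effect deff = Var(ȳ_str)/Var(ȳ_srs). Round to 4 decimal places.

Var(ȳ_str) = Σ Wₕ²(1−fₕ)sₕ²/nₕ with Wₕ = Nₕ/15445:
  35–54: (13310/15445)²·(1−214/13310)·1438/214 = 4.9100511
  18–34: (2135/15445)²·(1−220/2135)·7945/220 = 0.61895924
  → Var(ȳ_str) = 5.5290103.
Var(ȳ_srs) = (1 − 434/15445)·2569/434 = 5.7530227.
deff = 5.5290103 / 5.7530227 = 0.9611.

0.9611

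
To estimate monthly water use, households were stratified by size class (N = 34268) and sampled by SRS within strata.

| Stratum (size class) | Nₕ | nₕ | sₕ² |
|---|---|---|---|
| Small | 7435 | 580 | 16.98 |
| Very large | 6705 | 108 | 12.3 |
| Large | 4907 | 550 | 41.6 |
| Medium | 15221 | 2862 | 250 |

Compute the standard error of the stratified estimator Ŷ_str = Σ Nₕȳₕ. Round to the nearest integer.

4958

Var(Ŷ_str) = Σₕ Nₕ²(1 − fₕ)sₕ²/nₕ.
Small: 7435²·(1 − 580/7435)·16.98/580 = 1.4921007 × 10^6.
Very large: 6705²·(1 − 108/6705)·12.3/108 = 5.0376341 × 10^6.
Large: 4907²·(1 − 550/4907)·41.6/550 = 1.6170903 × 10^6.
Medium: 15221²·(1 − 2862/15221)·250/2862 = 1.6432245 × 10^7.
Sum = 2.457907 × 10^7.
SE = √(2.457907 × 10^7) = 4958.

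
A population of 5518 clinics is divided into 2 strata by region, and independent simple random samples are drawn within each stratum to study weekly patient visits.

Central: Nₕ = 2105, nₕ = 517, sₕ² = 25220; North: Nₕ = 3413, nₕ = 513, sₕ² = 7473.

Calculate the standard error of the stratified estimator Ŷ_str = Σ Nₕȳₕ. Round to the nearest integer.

Var(Ŷ_str) = Σₕ Nₕ²(1 − fₕ)sₕ²/nₕ.
Central: 2105²·(1 − 517/2105)·25220/517 = 1.6306364 × 10^8.
North: 3413²·(1 − 513/3413)·7473/513 = 1.4418228 × 10^8.
Sum = 3.0724592 × 10^8.
SE = √(3.0724592 × 10^8) = 17528.

17528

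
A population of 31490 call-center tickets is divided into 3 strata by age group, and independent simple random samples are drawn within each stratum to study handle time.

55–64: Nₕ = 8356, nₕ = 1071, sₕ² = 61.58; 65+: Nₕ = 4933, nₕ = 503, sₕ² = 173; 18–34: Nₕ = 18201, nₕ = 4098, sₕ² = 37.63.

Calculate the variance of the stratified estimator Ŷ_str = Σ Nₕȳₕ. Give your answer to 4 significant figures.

Var(Ŷ_str) = Σₕ Nₕ²(1 − fₕ)sₕ²/nₕ.
55–64: 8356²·(1 − 1071/8356)·61.58/1071 = 3.5000819 × 10^6.
65+: 4933²·(1 − 503/4933)·173/503 = 7.5161071 × 10^6.
18–34: 18201²·(1 − 4098/18201)·37.63/4098 = 2.3570512 × 10^6.
Sum = 1.337324 × 10^7.

1.337 × 10^7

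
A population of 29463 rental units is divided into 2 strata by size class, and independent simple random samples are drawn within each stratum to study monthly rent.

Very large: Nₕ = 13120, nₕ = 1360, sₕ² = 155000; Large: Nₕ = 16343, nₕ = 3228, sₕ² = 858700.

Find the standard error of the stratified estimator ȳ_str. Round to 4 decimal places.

Var(ȳ_str) = Σₕ Wₕ²(1 − fₕ)sₕ²/nₕ with Wₕ = Nₕ/N, N = 29463.
Very large: Wₕ = 0.44530428; term = 0.44530428²·(1 − 0.10365854)·155000/1360 = 20.257228.
Large: Wₕ = 0.55469572; term = 0.55469572²·(1 − 0.19751576)·858700/3228 = 65.683166.
Sum = 85.940394.
SE = √(85.940394) = 9.2704.

9.2704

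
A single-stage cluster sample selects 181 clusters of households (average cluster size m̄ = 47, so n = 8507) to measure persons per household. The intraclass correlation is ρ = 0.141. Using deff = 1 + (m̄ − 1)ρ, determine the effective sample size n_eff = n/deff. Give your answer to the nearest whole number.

deff = 1 + (47 − 1)·0.141 = 1 + 6.486 = 7.486.
n_eff = 8507 / 7.486 = 1136.

1136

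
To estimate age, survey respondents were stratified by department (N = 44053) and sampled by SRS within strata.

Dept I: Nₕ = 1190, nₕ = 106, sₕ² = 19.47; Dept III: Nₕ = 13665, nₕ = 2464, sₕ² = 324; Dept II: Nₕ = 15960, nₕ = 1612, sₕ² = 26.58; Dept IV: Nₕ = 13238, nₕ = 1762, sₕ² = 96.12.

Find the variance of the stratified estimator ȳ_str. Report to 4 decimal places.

Var(ȳ_str) = Σₕ Wₕ²(1 − fₕ)sₕ²/nₕ with Wₕ = Nₕ/N, N = 44053.
Dept I: Wₕ = 0.02701292; term = 0.02701292²·(1 − 0.08907563)·19.47/106 = 1.2209148 × 10^-4.
Dept III: Wₕ = 0.31019454; term = 0.31019454²·(1 − 0.18031467)·324/2464 = 0.010370979.
Dept II: Wₕ = 0.36229088; term = 0.36229088²·(1 − 0.10100251)·26.58/1612 = 0.0019456433.
Dept IV: Wₕ = 0.30050167; term = 0.30050167²·(1 − 0.13310168)·96.12/1762 = 0.0042704122.
Sum = 0.016709126.

0.0167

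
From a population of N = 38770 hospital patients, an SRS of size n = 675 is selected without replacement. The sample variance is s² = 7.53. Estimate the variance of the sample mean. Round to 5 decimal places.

Under SRS without replacement, Var(ȳ) = (1 − f)·s²/n with f = n/N = 675/38770 = 0.01741037.
Var(ȳ) = (1 − 0.01741037)·7.53/675 = 0.98258963·0.011155556 = 0.010961333.

0.01096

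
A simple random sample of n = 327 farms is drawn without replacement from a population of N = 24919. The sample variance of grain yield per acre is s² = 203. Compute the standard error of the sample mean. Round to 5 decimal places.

Under SRS without replacement, Var(ȳ) = (1 − f)·s²/n with f = n/N = 327/24919 = 0.01312252.
Var(ȳ) = (1 − 0.01312252)·203/327 = 0.98687748·0.62079511 = 0.61264871.
SE(ȳ) = √(0.61264871) = 0.78272.

0.78272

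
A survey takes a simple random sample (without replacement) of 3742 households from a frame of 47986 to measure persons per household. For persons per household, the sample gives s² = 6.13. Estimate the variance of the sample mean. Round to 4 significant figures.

0.001510

Under SRS without replacement, Var(ȳ) = (1 − f)·s²/n with f = n/N = 3742/47986 = 0.07798108.
Var(ȳ) = (1 − 0.07798108)·6.13/3742 = 0.92201892·0.0016381614 = 0.0015104158.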